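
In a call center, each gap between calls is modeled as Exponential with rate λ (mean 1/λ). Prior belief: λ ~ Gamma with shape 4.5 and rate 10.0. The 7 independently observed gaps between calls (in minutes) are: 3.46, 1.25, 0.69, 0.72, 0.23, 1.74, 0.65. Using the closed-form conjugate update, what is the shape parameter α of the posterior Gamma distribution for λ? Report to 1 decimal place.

With a Gamma(shape α, rate β) prior on the exponential rate λ, the posterior after n observations with total T = Σxᵢ is Gamma(α+n, β+T).
Sum of observations T = 8.74 minutes; n = 7.
Posterior: Gamma(4.5+7, 10.0+8.74) = Gamma(11.5, 18.74).
Posterior α = 11.5.

11.5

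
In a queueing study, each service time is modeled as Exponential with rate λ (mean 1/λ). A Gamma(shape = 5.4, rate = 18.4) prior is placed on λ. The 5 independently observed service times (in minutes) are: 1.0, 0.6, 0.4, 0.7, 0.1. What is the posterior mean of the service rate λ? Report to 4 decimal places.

With a Gamma(shape α, rate β) prior on the exponential rate λ, the posterior after n observations with total T = Σxᵢ is Gamma(α+n, β+T).
Sum of observations T = 2.8 minutes; n = 5.
Posterior: Gamma(5.4+5, 18.4+2.8) = Gamma(10.4, 21.2).
Posterior mean of λ = α/β = 10.4/21.2 = 0.4906.

0.4906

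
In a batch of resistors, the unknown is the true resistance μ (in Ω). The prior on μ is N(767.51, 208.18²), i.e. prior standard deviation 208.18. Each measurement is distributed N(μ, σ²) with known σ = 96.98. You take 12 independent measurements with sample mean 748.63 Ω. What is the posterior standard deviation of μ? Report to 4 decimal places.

For Normal data with known variance σ², a Normal(μ₀, σ₀²) prior on μ is conjugate. Posterior precision = 1/σ₀² + n/σ²; posterior mean is the precision-weighted average of μ₀ and x̄.
σ₀² = 208.18² = 43338.9124, σ² = 96.98² = 9405.1204; σ² + n·σ₀² = 9405.1204 + 12·43338.9124 = 529472.0692.
Posterior precision = 1/σ₀² + n/σ² = 1/43338.9124 + 12/9405.1204 = (σ² + n·σ₀²)/(σ₀²σ²) = 529472.0692/(43338.9124·9405.1204); posterior variance σₙ² = σ₀²σ²/(σ² + n·σ₀²) = 43338.9124·9405.1204/529472.0692 = 769.837944.
Posterior SD = √σₙ² = √(43338.9124·9405.1204/529472.0692) = 27.7460.

27.7460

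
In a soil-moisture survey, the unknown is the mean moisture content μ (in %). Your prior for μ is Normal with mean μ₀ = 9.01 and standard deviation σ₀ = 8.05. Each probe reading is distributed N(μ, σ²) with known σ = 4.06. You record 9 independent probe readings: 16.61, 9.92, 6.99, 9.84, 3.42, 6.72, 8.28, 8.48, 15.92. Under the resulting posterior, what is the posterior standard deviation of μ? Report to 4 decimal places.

1.3346

For Normal data with known variance σ², a Normal(μ₀, σ₀²) prior on μ is conjugate. Posterior precision = 1/σ₀² + n/σ²; posterior mean is the precision-weighted average of μ₀ and x̄.
σ₀² = 8.05² = 64.8025, σ² = 4.06² = 16.4836; σ² + n·σ₀² = 16.4836 + 9·64.8025 = 599.7061.
Posterior precision = 1/σ₀² + n/σ² = 1/64.8025 + 9/16.4836 = (σ² + n·σ₀²)/(σ₀²σ²) = 599.7061/(64.8025·16.4836); posterior variance σₙ² = σ₀²σ²/(σ² + n·σ₀²) = 64.8025·16.4836/599.7061 = 1.781170.
Posterior SD = √σₙ² = √(64.8025·16.4836/599.7061) = 1.3346.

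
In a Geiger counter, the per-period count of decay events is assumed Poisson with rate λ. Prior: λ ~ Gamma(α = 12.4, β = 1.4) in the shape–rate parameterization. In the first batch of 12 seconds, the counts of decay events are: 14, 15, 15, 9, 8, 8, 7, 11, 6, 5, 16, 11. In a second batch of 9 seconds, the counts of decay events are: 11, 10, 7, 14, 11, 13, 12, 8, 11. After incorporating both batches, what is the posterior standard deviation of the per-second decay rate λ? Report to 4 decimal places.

With a Gamma(shape α, rate β) prior, the Poisson likelihood is conjugate: the posterior is Gamma(α + ΣXᵢ, β + n).
Batch 1: sum of counts S = 125 over n = 12 seconds.
After batch 1: Gamma(α+S, β+n) = Gamma(12.4+125, 1.4+12) = Gamma(137.4, 13.4).
Batch 2: sum of counts S = 97 over n = 9 seconds.
After batch 2: Gamma(α+S, β+n) = Gamma(137.4+97, 13.4+9) = Gamma(234.4, 22.4).
SD = √α/β = √234.4/22.4 = 0.6835.

0.6835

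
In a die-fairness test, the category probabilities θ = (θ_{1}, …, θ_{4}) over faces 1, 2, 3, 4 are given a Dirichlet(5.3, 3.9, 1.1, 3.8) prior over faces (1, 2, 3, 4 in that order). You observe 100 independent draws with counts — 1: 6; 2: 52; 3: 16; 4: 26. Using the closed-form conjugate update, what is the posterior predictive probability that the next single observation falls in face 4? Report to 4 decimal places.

The Dirichlet prior is conjugate to the Multinomial likelihood: each posterior αⱼ = prior αⱼ + observed count nⱼ.
Posterior concentration: (11.3, 55.9, 17.1, 29.8), total = 114.1.
P(next = 4 | data) = α_{4}/Σα = 0.2612.

0.2612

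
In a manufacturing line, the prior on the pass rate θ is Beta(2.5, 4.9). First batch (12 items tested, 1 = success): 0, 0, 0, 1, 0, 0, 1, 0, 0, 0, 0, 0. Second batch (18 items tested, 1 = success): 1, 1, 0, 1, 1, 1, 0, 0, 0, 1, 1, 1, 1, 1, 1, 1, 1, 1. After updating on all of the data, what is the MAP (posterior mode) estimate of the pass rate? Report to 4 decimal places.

The Beta prior is conjugate to a Binomial/Bernoulli likelihood; the update adds successes to α and failures to β.
After batch 1: Beta(2.5+2, 4.9+10) = Beta(4.5, 14.9).
After batch 2: Beta(4.5+14, 14.9+4) = Beta(18.5, 18.9).
Mode of Beta(a,b) for a,b>1 is (a−1)/(a+b−2) = 17.5/35.4 = 0.4944.

0.4944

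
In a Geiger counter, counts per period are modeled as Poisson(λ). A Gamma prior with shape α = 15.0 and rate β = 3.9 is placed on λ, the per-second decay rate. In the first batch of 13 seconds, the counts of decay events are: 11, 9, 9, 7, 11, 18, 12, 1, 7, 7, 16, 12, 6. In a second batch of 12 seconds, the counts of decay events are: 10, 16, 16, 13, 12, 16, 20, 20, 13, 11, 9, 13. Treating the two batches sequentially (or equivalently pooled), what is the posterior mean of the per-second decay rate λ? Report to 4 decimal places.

With a Gamma(shape α, rate β) prior, the Poisson likelihood is conjugate: the posterior is Gamma(α + ΣXᵢ, β + n).
Batch 1: sum of counts S = 126 over n = 13 seconds.
After batch 1: Gamma(α+S, β+n) = Gamma(15.0+126, 3.9+13) = Gamma(141.0, 16.9).
Batch 2: sum of counts S = 169 over n = 12 seconds.
After batch 2: Gamma(α+S, β+n) = Gamma(141.0+169, 16.9+12) = Gamma(310.0, 28.9).
Posterior mean = α/β = 310.0/28.9 = 10.7266.

10.7266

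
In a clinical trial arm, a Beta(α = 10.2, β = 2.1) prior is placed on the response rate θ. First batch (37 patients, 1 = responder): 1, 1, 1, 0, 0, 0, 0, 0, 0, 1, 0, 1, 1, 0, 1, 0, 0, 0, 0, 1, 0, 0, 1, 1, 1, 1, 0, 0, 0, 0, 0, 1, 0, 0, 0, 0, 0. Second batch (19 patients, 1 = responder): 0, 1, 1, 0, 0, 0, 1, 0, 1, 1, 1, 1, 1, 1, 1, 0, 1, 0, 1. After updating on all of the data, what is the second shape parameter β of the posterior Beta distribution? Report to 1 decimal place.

33.1

The Beta prior is conjugate to a Binomial/Bernoulli likelihood; the update adds successes to α and failures to β.
After batch 1: Beta(10.2+13, 2.1+24) = Beta(23.2, 26.1).
After batch 2: Beta(23.2+12, 26.1+7) = Beta(35.2, 33.1).
Posterior β = 33.1.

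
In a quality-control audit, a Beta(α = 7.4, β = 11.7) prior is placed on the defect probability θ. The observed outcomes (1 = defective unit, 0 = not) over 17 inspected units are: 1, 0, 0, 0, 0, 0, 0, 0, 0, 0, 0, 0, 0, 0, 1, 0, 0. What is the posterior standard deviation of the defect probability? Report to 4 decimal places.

The Beta prior is conjugate to a Binomial/Bernoulli likelihood; the update adds successes to α and failures to β.
Posterior: Beta(α+k, β+n−k) = Beta(7.4+2, 11.7+15) = Beta(9.4, 26.7).
Var = αβ/((α+β)²(α+β+1)) = 9.4·26.7/(36.1²·37.1) = 0.00519100; SD = √0.00519100 = 0.0720.

0.0720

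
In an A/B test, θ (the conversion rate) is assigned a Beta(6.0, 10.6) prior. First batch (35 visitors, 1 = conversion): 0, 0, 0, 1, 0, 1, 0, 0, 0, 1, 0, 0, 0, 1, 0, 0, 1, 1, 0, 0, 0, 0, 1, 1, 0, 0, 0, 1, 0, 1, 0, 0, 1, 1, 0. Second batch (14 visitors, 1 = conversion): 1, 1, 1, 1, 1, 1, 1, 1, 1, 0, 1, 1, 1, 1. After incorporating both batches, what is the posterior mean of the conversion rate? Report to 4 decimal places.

The Beta prior is conjugate to a Binomial/Bernoulli likelihood; the update adds successes to α and failures to β.
After batch 1: Beta(6.0+12, 10.6+23) = Beta(18.0, 33.6).
After batch 2: Beta(18.0+13, 33.6+1) = Beta(31.0, 34.6).
Posterior mean = α/(α+β) = 31.0/65.6 = 0.4726.

0.4726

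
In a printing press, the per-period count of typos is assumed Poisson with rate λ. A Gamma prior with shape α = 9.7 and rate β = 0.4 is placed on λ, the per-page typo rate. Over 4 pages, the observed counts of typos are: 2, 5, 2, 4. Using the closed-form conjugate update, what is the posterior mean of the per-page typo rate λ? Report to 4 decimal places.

With a Gamma(shape α, rate β) prior, the Poisson likelihood is conjugate: the posterior is Gamma(α + ΣXᵢ, β + n).
Sum of counts S = 13 over n = 4 pages.
Posterior: Gamma(α+S, β+n) = Gamma(9.7+13, 0.4+4) = Gamma(22.7, 4.4).
Posterior mean = α/β = 22.7/4.4 = 5.1591.

5.1591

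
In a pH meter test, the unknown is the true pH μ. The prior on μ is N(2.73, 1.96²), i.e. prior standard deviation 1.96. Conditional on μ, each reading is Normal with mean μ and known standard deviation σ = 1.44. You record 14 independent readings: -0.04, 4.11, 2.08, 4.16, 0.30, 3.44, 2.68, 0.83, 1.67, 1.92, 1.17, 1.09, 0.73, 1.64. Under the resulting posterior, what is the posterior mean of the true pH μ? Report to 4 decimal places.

1.8744

For Normal data with known variance σ², a Normal(μ₀, σ₀²) prior on μ is conjugate. Posterior precision = 1/σ₀² + n/σ²; posterior mean is the precision-weighted average of μ₀ and x̄.
Σxᵢ = (-0.04) + 4.11 + 2.08 + 4.16 + 0.30 + 3.44 + 2.68 + 0.83 + 1.67 + 1.92 + 1.17 + 1.09 + 0.73 + 1.64 = 25.78, so n·x̄ = 25.78.
σ₀² = 1.96² = 3.8416, σ² = 1.44² = 2.0736; σ² + n·σ₀² = 2.0736 + 14·3.8416 = 55.856.
Posterior mean = (μ₀/σ₀² + n·x̄/σ²)/(1/σ₀² + n/σ²) = (σ²·μ₀ + σ₀²·n·x̄)/(σ² + n·σ₀²) = (2.0736·2.73 + 3.8416·25.78)/55.856 = 104.697376/55.856 = 1.8744.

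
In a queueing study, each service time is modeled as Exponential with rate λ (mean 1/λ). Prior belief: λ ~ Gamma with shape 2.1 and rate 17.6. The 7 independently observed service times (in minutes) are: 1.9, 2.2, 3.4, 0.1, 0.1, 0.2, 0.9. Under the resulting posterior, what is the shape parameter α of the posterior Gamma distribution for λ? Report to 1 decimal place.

9.1

With a Gamma(shape α, rate β) prior on the exponential rate λ, the posterior after n observations with total T = Σxᵢ is Gamma(α+n, β+T).
Sum of observations T = 8.8 minutes; n = 7.
Posterior: Gamma(2.1+7, 17.6+8.8) = Gamma(9.1, 26.4).
Posterior α = 9.1.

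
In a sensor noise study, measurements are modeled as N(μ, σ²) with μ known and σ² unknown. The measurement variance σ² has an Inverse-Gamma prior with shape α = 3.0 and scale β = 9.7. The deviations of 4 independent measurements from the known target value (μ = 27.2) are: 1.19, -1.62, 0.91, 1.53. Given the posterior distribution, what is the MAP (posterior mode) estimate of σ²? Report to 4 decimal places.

With known mean μ and an Inverse-Gamma(α, β) prior on σ², the Normal likelihood is conjugate: posterior is Inv-Gamma(α + n/2, β + Σ(xᵢ−μ)²/2).
Σ(xᵢ−μ)² = (1.19)² + (-1.62)² + (0.91)² + (1.53)² = 7.2095.
Posterior: Inv-Gamma(3.0 + 4/2, 9.7 + 7.2095/2) = Inv-Gamma(5.00, 13.30475).
Mode = β/(α+1) = 13.30475/6.00 = 2.2175.

2.2175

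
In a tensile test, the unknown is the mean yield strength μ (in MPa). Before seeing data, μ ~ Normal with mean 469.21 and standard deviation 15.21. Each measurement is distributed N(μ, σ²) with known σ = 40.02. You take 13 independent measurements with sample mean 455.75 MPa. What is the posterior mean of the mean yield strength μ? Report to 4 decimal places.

460.4272

For Normal data with known variance σ², a Normal(μ₀, σ₀²) prior on μ is conjugate. Posterior precision = 1/σ₀² + n/σ²; posterior mean is the precision-weighted average of μ₀ and x̄.
n·x̄ = 13·455.75 = 5924.75.
σ₀² = 15.21² = 231.3441, σ² = 40.02² = 1601.6004; σ² + n·σ₀² = 1601.6004 + 13·231.3441 = 4609.0737.
Posterior mean = (μ₀/σ₀² + n·x̄/σ²)/(1/σ₀² + n/σ²) = (σ²·μ₀ + σ₀²·n·x̄)/(σ² + n·σ₀²) = (1601.6004·469.21 + 231.3441·5924.75)/4609.0737 = 2122142.880159/4609.0737 = 460.4272.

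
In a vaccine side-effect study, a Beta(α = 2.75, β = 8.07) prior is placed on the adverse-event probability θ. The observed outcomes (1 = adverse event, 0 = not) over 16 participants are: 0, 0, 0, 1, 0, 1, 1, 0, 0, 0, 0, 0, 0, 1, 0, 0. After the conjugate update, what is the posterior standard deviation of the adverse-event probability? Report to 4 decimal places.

0.0823

The Beta prior is conjugate to a Binomial/Bernoulli likelihood; the update adds successes to α and failures to β.
Posterior: Beta(α+k, β+n−k) = Beta(2.75+4, 8.07+12) = Beta(6.75, 20.07).
Var = αβ/((α+β)²(α+β+1)) = 6.75·20.07/(26.82²·27.82) = 0.00676981; SD = √0.00676981 = 0.0823.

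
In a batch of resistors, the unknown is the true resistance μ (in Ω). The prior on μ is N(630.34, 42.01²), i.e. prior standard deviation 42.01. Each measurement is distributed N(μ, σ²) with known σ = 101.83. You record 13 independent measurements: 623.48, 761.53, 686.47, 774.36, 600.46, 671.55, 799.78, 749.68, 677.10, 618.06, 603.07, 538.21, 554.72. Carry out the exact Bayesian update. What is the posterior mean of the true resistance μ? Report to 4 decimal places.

654.9248

For Normal data with known variance σ², a Normal(μ₀, σ₀²) prior on μ is conjugate. Posterior precision = 1/σ₀² + n/σ²; posterior mean is the precision-weighted average of μ₀ and x̄.
Σxᵢ = 623.48 + 761.53 + 686.47 + 774.36 + 600.46 + 671.55 + 799.78 + 749.68 + 677.10 + 618.06 + 603.07 + 538.21 + 554.72 = 8658.47, so n·x̄ = 8658.47.
σ₀² = 42.01² = 1764.8401, σ² = 101.83² = 10369.3489; σ² + n·σ₀² = 10369.3489 + 13·1764.8401 = 33312.2702.
Posterior mean = (μ₀/σ₀² + n·x̄/σ²)/(1/σ₀² + n/σ²) = (σ²·μ₀ + σ₀²·n·x̄)/(σ² + n·σ₀²) = (10369.3489·630.34 + 1764.8401·8658.47)/33312.2702 = 21817030.446273/33312.2702 = 654.9248.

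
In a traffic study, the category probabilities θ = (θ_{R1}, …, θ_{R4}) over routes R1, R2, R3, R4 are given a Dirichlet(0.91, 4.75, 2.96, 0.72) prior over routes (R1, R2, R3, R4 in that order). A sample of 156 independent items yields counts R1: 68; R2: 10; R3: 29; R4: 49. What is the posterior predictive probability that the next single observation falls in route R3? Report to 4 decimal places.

The Dirichlet prior is conjugate to the Multinomial likelihood: each posterior αⱼ = prior αⱼ + observed count nⱼ.
Posterior concentration: (68.91, 14.75, 31.96, 49.72), total = 165.34.
P(next = R3 | data) = α_{R3}/Σα = 0.1933.

0.1933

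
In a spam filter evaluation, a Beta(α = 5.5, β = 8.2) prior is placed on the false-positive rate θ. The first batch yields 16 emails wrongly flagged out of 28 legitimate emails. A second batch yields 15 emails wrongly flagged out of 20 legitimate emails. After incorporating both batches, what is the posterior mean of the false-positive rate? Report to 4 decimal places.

0.5916

The Beta prior is conjugate to a Binomial/Bernoulli likelihood; the update adds successes to α and failures to β.
After batch 1: Beta(5.5+16, 8.2+12) = Beta(21.5, 20.2).
After batch 2: Beta(21.5+15, 20.2+5) = Beta(36.5, 25.2).
Posterior mean = α/(α+β) = 36.5/61.7 = 0.5916.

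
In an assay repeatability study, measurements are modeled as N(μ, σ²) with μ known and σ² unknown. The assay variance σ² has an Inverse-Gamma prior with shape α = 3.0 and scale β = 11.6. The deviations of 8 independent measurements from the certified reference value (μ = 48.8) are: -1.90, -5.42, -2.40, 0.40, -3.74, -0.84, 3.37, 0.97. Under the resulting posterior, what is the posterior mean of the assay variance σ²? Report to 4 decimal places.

7.4248

With known mean μ and an Inverse-Gamma(α, β) prior on σ², the Normal likelihood is conjugate: posterior is Inv-Gamma(α + n/2, β + Σ(xᵢ−μ)²/2).
Σ(xᵢ−μ)² = (-1.90)² + (-5.42)² + (-2.40)² + (0.40)² + (-3.74)² + (-0.84)² + (3.37)² + (0.97)² = 65.8974.
Posterior: Inv-Gamma(3.0 + 8/2, 11.6 + 65.8974/2) = Inv-Gamma(7.00, 44.54870).
E[σ²|data] = β/(α−1) = 44.54870/6.00 = 7.4248.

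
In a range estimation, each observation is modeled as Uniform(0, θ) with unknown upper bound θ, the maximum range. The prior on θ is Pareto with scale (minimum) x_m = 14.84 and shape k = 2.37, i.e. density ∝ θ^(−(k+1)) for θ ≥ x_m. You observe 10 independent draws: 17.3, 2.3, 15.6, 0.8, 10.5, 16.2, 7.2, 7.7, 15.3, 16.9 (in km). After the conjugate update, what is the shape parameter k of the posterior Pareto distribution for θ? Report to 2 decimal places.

A Pareto(scale x_m, shape k) prior on the upper bound θ of Uniform(0, θ) is conjugate: posterior is Pareto(max(x_m, max xᵢ), k + n).
Sample maximum = 17.3; prior scale x_m = 14.84 → posterior scale = max = 17.30.
Posterior shape = 2.37 + 10 = 12.37.
Posterior shape k = 12.37.

12.37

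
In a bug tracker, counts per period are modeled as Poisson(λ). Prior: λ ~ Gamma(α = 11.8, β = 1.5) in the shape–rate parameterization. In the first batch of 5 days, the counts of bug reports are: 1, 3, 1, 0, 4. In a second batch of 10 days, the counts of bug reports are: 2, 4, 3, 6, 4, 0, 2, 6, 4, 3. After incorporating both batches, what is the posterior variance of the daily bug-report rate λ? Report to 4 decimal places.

0.2013

With a Gamma(shape α, rate β) prior, the Poisson likelihood is conjugate: the posterior is Gamma(α + ΣXᵢ, β + n).
Batch 1: sum of counts S = 9 over n = 5 days.
After batch 1: Gamma(α+S, β+n) = Gamma(11.8+9, 1.5+5) = Gamma(20.8, 6.5).
Batch 2: sum of counts S = 34 over n = 10 days.
After batch 2: Gamma(α+S, β+n) = Gamma(20.8+34, 6.5+10) = Gamma(54.8, 16.5).
Var = α/β² = 54.8/16.5² = 0.2013.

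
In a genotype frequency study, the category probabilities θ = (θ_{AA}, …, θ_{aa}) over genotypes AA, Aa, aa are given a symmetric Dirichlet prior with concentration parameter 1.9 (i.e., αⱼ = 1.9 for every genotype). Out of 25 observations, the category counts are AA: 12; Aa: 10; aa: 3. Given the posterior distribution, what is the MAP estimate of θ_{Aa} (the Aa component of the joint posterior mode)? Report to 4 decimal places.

The Dirichlet prior is conjugate to the Multinomial likelihood: each posterior αⱼ = prior αⱼ + observed count nⱼ.
Posterior concentration: (13.9, 11.9, 4.9), total = 30.7.
Joint mode component: (α_{Aa}−1)/(Σα−K) = 10.9/27.7 = 0.3935.

0.3935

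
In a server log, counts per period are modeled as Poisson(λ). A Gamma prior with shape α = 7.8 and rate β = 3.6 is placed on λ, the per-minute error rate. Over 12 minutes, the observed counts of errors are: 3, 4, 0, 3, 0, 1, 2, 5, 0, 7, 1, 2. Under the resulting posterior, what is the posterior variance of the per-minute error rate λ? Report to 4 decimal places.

0.1471

With a Gamma(shape α, rate β) prior, the Poisson likelihood is conjugate: the posterior is Gamma(α + ΣXᵢ, β + n).
Sum of counts S = 28 over n = 12 minutes.
Posterior: Gamma(α+S, β+n) = Gamma(7.8+28, 3.6+12) = Gamma(35.8, 15.6).
Var = α/β² = 35.8/15.6² = 0.1471.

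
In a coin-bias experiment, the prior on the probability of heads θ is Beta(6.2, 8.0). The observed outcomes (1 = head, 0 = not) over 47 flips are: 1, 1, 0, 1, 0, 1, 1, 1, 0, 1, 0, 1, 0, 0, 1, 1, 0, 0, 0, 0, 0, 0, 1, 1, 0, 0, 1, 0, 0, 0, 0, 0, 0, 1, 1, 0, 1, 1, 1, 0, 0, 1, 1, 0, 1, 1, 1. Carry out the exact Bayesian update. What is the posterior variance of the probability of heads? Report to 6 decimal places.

0.004011

The Beta prior is conjugate to a Binomial/Bernoulli likelihood; the update adds successes to α and failures to β.
Posterior: Beta(α+k, β+n−k) = Beta(6.2+23, 8.0+24) = Beta(29.2, 32.0).
Var = αβ/((α+β)²(α+β+1)) = 29.2·32.0/(61.2²·62.2) = 0.004011.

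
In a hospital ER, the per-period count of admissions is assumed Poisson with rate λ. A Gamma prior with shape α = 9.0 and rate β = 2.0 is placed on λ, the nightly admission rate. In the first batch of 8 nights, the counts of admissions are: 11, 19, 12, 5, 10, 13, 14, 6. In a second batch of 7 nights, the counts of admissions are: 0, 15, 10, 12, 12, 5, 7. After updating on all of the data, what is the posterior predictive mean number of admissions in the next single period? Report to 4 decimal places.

9.4118

With a Gamma(shape α, rate β) prior, the Poisson likelihood is conjugate: the posterior is Gamma(α + ΣXᵢ, β + n).
Batch 1: sum of counts S = 90 over n = 8 nights.
After batch 1: Gamma(α+S, β+n) = Gamma(9.0+90, 2.0+8) = Gamma(99.0, 10.0).
Batch 2: sum of counts S = 61 over n = 7 nights.
After batch 2: Gamma(α+S, β+n) = Gamma(99.0+61, 10.0+7) = Gamma(160.0, 17.0).
The predictive distribution for one future period is NegBinom with mean α/β = 9.4118.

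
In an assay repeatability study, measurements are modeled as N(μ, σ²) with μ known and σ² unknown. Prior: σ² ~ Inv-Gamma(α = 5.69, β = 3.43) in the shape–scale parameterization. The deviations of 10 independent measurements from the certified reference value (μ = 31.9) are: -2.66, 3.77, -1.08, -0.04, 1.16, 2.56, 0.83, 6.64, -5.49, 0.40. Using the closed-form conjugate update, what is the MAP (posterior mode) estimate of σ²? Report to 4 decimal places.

With known mean μ and an Inverse-Gamma(α, β) prior on σ², the Normal likelihood is conjugate: posterior is Inv-Gamma(α + n/2, β + Σ(xᵢ−μ)²/2).
Σ(xᵢ−μ)² = (-2.66)² + (3.77)² + (-1.08)² + (-0.04)² + (1.16)² + (2.56)² + (0.83)² + (6.64)² + (-5.49)² + (0.40)² = 105.4343.
Posterior: Inv-Gamma(5.69 + 10/2, 3.43 + 105.4343/2) = Inv-Gamma(10.69, 56.14715).
Mode = β/(α+1) = 56.14715/11.69 = 4.8030.

4.8030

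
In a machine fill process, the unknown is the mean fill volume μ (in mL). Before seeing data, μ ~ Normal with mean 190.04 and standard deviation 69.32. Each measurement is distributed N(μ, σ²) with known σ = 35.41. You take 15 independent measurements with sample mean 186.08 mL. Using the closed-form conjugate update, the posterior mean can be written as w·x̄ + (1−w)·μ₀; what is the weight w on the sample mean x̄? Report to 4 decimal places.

For Normal data with known variance σ², a Normal(μ₀, σ₀²) prior on μ is conjugate. Posterior precision = 1/σ₀² + n/σ²; posterior mean is the precision-weighted average of μ₀ and x̄.
σ₀² = 69.32² = 4805.2624, σ² = 35.41² = 1253.8681. Prior precision 1/σ₀² = 1/4805.2624; data precision n/σ² = 15/1253.8681.
w = (n/σ²)/(1/σ₀² + n/σ²) = n·σ₀²/(σ² + n·σ₀²) = 15·4805.2624/(1253.8681 + 15·4805.2624) = 72078.936/73332.8041 = 0.9829.

0.9829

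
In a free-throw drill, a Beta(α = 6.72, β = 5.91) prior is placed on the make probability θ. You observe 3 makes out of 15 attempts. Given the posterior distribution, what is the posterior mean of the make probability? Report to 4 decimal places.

0.3518

The Beta prior is conjugate to a Binomial/Bernoulli likelihood; the update adds successes to α and failures to β.
Posterior: Beta(α+k, β+n−k) = Beta(6.72+3, 5.91+12) = Beta(9.72, 17.91).
Posterior mean = α/(α+β) = 9.72/27.63 = 0.3518.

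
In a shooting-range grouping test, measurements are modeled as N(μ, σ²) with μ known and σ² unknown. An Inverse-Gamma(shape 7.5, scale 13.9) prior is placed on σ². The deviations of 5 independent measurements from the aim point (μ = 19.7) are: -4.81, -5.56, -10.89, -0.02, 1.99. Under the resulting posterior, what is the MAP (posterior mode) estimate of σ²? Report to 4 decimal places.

With known mean μ and an Inverse-Gamma(α, β) prior on σ², the Normal likelihood is conjugate: posterior is Inv-Gamma(α + n/2, β + Σ(xᵢ−μ)²/2).
Σ(xᵢ−μ)² = (-4.81)² + (-5.56)² + (-10.89)² + (-0.02)² + (1.99)² = 176.6023.
Posterior: Inv-Gamma(7.5 + 5/2, 13.9 + 176.6023/2) = Inv-Gamma(10.00, 102.20115).
Mode = β/(α+1) = 102.20115/11.00 = 9.2910.

9.2910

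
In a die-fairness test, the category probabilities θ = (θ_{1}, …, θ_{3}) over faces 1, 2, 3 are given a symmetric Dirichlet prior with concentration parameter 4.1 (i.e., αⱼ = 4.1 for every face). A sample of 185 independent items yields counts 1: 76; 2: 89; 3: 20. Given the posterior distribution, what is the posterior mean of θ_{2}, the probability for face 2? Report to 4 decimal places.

The Dirichlet prior is conjugate to the Multinomial likelihood: each posterior αⱼ = prior αⱼ + observed count nⱼ.
Posterior concentration: (80.1, 93.1, 24.1), total = 197.3.
E[θ_{2}|data] = α_{2}/Σα = 93.1/197.3 = 0.4719.

0.4719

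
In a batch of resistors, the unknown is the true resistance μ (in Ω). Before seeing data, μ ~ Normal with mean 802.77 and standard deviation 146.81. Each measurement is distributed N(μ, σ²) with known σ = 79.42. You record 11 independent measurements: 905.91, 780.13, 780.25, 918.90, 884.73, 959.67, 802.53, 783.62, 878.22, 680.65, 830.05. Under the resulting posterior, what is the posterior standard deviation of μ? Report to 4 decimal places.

For Normal data with known variance σ², a Normal(μ₀, σ₀²) prior on μ is conjugate. Posterior precision = 1/σ₀² + n/σ²; posterior mean is the precision-weighted average of μ₀ and x̄.
σ₀² = 146.81² = 21553.1761, σ² = 79.42² = 6307.5364; σ² + n·σ₀² = 6307.5364 + 11·21553.1761 = 243392.4735.
Posterior precision = 1/σ₀² + n/σ² = 1/21553.1761 + 11/6307.5364 = (σ² + n·σ₀²)/(σ₀²σ²) = 243392.4735/(21553.1761·6307.5364); posterior variance σₙ² = σ₀²σ²/(σ² + n·σ₀²) = 21553.1761·6307.5364/243392.4735 = 558.552369.
Posterior SD = √σₙ² = √(21553.1761·6307.5364/243392.4735) = 23.6337.

23.6337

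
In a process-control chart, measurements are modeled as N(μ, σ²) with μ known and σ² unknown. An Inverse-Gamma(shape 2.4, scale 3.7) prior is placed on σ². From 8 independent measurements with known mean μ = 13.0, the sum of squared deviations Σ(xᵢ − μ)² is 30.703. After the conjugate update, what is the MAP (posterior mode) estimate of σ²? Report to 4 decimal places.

2.5745

With known mean μ and an Inverse-Gamma(α, β) prior on σ², the Normal likelihood is conjugate: posterior is Inv-Gamma(α + n/2, β + Σ(xᵢ−μ)²/2).
Posterior: Inv-Gamma(2.4 + 8/2, 3.7 + 30.703/2) = Inv-Gamma(6.40, 19.0515).
Mode = β/(α+1) = 19.0515/7.40 = 2.5745.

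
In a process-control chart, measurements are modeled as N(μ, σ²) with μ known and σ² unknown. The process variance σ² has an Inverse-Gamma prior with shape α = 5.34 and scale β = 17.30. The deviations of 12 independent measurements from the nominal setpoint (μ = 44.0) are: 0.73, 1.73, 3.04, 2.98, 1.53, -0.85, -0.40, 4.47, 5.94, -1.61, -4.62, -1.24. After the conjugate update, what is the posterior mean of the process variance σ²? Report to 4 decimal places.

6.7800

With known mean μ and an Inverse-Gamma(α, β) prior on σ², the Normal likelihood is conjugate: posterior is Inv-Gamma(α + n/2, β + Σ(xᵢ−μ)²/2).
Σ(xᵢ−μ)² = (0.73)² + (1.73)² + (3.04)² + (2.98)² + (1.53)² + (-0.85)² + (-0.40)² + (4.47)² + (5.94)² + (-1.61)² + (-4.62)² + (-1.24)² = 105.6098.
Posterior: Inv-Gamma(5.34 + 12/2, 17.30 + 105.6098/2) = Inv-Gamma(11.34, 70.10490).
E[σ²|data] = β/(α−1) = 70.10490/10.34 = 6.7800.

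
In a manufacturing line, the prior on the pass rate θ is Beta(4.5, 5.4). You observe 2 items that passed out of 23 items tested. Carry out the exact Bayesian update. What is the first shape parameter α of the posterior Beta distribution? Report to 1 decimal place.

The Beta prior is conjugate to a Binomial/Bernoulli likelihood; the update adds successes to α and failures to β.
Posterior: Beta(α+k, β+n−k) = Beta(4.5+2, 5.4+21) = Beta(6.5, 26.4).
Posterior α = 6.5.

6.5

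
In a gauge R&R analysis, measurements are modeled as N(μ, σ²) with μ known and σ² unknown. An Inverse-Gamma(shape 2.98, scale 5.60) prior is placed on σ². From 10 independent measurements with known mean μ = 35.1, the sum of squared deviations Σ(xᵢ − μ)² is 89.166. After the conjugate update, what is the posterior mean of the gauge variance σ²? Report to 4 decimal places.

7.1895

With known mean μ and an Inverse-Gamma(α, β) prior on σ², the Normal likelihood is conjugate: posterior is Inv-Gamma(α + n/2, β + Σ(xᵢ−μ)²/2).
Posterior: Inv-Gamma(2.98 + 10/2, 5.60 + 89.166/2) = Inv-Gamma(7.98, 50.1830).
E[σ²|data] = β/(α−1) = 50.1830/6.98 = 7.1895.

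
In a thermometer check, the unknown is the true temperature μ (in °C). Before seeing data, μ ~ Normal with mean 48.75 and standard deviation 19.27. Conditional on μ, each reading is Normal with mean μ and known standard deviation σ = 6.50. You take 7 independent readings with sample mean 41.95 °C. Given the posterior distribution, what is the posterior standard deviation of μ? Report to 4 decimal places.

2.4370

For Normal data with known variance σ², a Normal(μ₀, σ₀²) prior on μ is conjugate. Posterior precision = 1/σ₀² + n/σ²; posterior mean is the precision-weighted average of μ₀ and x̄.
σ₀² = 19.27² = 371.3329, σ² = 6.50² = 42.25; σ² + n·σ₀² = 42.25 + 7·371.3329 = 2641.5803.
Posterior precision = 1/σ₀² + n/σ² = 1/371.3329 + 7/42.25 = (σ² + n·σ₀²)/(σ₀²σ²) = 2641.5803/(371.3329·42.25); posterior variance σₙ² = σ₀²σ²/(σ² + n·σ₀²) = 371.3329·42.25/2641.5803 = 5.939178.
Posterior SD = √σₙ² = √(371.3329·42.25/2641.5803) = 2.4370.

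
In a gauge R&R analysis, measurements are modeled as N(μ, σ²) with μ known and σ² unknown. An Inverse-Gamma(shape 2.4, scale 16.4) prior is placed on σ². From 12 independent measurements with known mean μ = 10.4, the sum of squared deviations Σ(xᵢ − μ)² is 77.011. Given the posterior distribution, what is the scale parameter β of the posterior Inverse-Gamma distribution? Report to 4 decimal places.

54.9055

With known mean μ and an Inverse-Gamma(α, β) prior on σ², the Normal likelihood is conjugate: posterior is Inv-Gamma(α + n/2, β + Σ(xᵢ−μ)²/2).
Posterior: Inv-Gamma(2.4 + 12/2, 16.4 + 77.011/2) = Inv-Gamma(8.40, 54.9055).
Posterior β = 54.9055.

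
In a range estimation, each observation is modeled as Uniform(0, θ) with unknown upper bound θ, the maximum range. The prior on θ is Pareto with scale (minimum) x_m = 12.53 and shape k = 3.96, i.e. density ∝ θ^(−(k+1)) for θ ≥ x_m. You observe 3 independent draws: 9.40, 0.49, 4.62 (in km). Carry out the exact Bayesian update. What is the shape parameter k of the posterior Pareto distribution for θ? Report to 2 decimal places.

A Pareto(scale x_m, shape k) prior on the upper bound θ of Uniform(0, θ) is conjugate: posterior is Pareto(max(x_m, max xᵢ), k + n).
Sample maximum = 9.40; prior scale x_m = 12.53 → posterior scale = max = 12.53.
Posterior shape = 3.96 + 3 = 6.96.
Posterior shape k = 6.96.

6.96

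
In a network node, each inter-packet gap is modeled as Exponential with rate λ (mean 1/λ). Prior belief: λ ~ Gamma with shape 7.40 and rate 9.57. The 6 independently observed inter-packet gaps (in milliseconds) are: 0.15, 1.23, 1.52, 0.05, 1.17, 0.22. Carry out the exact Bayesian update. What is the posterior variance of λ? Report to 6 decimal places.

0.069255

With a Gamma(shape α, rate β) prior on the exponential rate λ, the posterior after n observations with total T = Σxᵢ is Gamma(α+n, β+T).
Sum of observations T = 4.34 milliseconds; n = 6.
Posterior: Gamma(7.40+6, 9.57+4.34) = Gamma(13.40, 13.91).
Var = α/β² = 0.069255.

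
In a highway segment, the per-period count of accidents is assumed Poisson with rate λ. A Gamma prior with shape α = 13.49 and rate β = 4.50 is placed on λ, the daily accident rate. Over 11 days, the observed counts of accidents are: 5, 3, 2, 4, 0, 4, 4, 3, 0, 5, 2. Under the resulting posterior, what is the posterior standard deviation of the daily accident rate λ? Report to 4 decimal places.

With a Gamma(shape α, rate β) prior, the Poisson likelihood is conjugate: the posterior is Gamma(α + ΣXᵢ, β + n).
Sum of counts S = 32 over n = 11 days.
Posterior: Gamma(α+S, β+n) = Gamma(13.49+32, 4.50+11) = Gamma(45.49, 15.50).
SD = √α/β = √45.49/15.50 = 0.4351.

0.4351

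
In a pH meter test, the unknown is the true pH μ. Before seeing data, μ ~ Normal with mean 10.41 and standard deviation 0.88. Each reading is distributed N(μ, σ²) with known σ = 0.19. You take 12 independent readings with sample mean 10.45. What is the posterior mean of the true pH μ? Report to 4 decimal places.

10.4498

For Normal data with known variance σ², a Normal(μ₀, σ₀²) prior on μ is conjugate. Posterior precision = 1/σ₀² + n/σ²; posterior mean is the precision-weighted average of μ₀ and x̄.
n·x̄ = 12·10.45 = 125.4.
σ₀² = 0.88² = 0.7744, σ² = 0.19² = 0.0361; σ² + n·σ₀² = 0.0361 + 12·0.7744 = 9.3289.
Posterior mean = (μ₀/σ₀² + n·x̄/σ²)/(1/σ₀² + n/σ²) = (σ²·μ₀ + σ₀²·n·x̄)/(σ² + n·σ₀²) = (0.0361·10.41 + 0.7744·125.4)/9.3289 = 97.485561/9.3289 = 10.4498.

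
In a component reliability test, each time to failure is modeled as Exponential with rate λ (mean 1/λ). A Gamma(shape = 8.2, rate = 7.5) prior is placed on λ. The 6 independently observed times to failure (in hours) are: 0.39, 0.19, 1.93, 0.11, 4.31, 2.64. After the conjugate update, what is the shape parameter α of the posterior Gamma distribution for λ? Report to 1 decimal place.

14.2

With a Gamma(shape α, rate β) prior on the exponential rate λ, the posterior after n observations with total T = Σxᵢ is Gamma(α+n, β+T).
Sum of observations T = 9.57 hours; n = 6.
Posterior: Gamma(8.2+6, 7.5+9.57) = Gamma(14.2, 17.07).
Posterior α = 14.2.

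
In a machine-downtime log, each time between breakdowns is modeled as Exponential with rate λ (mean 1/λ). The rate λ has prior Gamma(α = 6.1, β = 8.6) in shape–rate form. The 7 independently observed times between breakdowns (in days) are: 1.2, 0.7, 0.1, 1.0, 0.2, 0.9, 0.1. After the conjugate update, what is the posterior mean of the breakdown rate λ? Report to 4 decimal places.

With a Gamma(shape α, rate β) prior on the exponential rate λ, the posterior after n observations with total T = Σxᵢ is Gamma(α+n, β+T).
Sum of observations T = 4.2 days; n = 7.
Posterior: Gamma(6.1+7, 8.6+4.2) = Gamma(13.1, 12.8).
Posterior mean of λ = α/β = 13.1/12.8 = 1.0234.

1.0234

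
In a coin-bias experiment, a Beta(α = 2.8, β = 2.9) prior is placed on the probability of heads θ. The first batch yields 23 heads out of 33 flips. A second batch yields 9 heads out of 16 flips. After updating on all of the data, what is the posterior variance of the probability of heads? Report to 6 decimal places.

0.004155

The Beta prior is conjugate to a Binomial/Bernoulli likelihood; the update adds successes to α and failures to β.
After batch 1: Beta(2.8+23, 2.9+10) = Beta(25.8, 12.9).
After batch 2: Beta(25.8+9, 12.9+7) = Beta(34.8, 19.9).
Var = αβ/((α+β)²(α+β+1)) = 34.8·19.9/(54.7²·55.7) = 0.004155.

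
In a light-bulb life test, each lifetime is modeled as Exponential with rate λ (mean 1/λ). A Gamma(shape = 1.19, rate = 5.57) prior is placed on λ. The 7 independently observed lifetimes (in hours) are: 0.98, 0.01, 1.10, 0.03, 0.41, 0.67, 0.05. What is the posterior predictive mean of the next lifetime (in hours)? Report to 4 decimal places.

1.2267

With a Gamma(shape α, rate β) prior on the exponential rate λ, the posterior after n observations with total T = Σxᵢ is Gamma(α+n, β+T).
Sum of observations T = 3.25 hours; n = 7.
Posterior: Gamma(1.19+7, 5.57+3.25) = Gamma(8.19, 8.82).
The predictive distribution for the next observation is Lomax; its mean is β/(α−1) = 8.82/7.19 = 1.2267.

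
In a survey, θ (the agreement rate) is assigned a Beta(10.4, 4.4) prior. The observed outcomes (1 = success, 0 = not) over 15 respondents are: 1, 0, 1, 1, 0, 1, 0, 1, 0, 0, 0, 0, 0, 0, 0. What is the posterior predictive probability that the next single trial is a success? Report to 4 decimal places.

0.5168

The Beta prior is conjugate to a Binomial/Bernoulli likelihood; the update adds successes to α and failures to β.
Posterior: Beta(α+k, β+n−k) = Beta(10.4+5, 4.4+10) = Beta(15.4, 14.4).
For a single future Bernoulli trial, P(success | data) = α/(α+β) = 0.5168.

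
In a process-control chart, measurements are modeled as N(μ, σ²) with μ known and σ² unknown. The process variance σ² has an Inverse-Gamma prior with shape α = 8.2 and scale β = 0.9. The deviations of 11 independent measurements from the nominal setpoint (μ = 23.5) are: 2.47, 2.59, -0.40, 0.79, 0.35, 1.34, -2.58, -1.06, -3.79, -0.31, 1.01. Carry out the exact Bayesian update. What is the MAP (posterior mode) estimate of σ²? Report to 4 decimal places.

With known mean μ and an Inverse-Gamma(α, β) prior on σ², the Normal likelihood is conjugate: posterior is Inv-Gamma(α + n/2, β + Σ(xᵢ−μ)²/2).
Σ(xᵢ−μ)² = (2.47)² + (2.59)² + (-0.40)² + (0.79)² + (0.35)² + (1.34)² + (-2.58)² + (-1.06)² + (-3.79)² + (-0.31)² + (1.01)² = 38.7715.
Posterior: Inv-Gamma(8.2 + 11/2, 0.9 + 38.7715/2) = Inv-Gamma(13.70, 20.28575).
Mode = β/(α+1) = 20.28575/14.70 = 1.3800.

1.3800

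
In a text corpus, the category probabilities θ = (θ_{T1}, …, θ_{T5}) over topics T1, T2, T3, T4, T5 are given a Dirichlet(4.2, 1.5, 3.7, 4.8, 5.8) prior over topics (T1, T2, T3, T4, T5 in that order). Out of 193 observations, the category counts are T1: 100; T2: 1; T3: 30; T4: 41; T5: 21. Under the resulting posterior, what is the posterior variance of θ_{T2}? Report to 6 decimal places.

0.000054

The Dirichlet prior is conjugate to the Multinomial likelihood: each posterior αⱼ = prior αⱼ + observed count nⱼ.
Posterior concentration: (104.2, 2.5, 33.7, 45.8, 26.8), total = 213.0.
Var[θ_j] = α_j(Σα−α_j)/((Σα)²(Σα+1)) = 2.5·210.5/(213.0²·214.0) = 0.000054.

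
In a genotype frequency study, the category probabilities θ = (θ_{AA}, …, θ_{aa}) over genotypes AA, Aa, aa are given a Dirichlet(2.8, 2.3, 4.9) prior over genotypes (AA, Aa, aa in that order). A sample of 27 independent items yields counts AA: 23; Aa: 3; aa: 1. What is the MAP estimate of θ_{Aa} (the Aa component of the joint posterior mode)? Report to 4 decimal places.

0.1265

The Dirichlet prior is conjugate to the Multinomial likelihood: each posterior αⱼ = prior αⱼ + observed count nⱼ.
Posterior concentration: (25.8, 5.3, 5.9), total = 37.0.
Joint mode component: (α_{Aa}−1)/(Σα−K) = 4.3/34.0 = 0.1265.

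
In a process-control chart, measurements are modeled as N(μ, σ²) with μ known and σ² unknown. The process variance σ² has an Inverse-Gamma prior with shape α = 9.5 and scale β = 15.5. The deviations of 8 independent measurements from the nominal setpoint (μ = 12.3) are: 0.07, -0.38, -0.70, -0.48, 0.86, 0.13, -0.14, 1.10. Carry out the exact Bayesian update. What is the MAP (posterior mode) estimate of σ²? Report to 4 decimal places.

With known mean μ and an Inverse-Gamma(α, β) prior on σ², the Normal likelihood is conjugate: posterior is Inv-Gamma(α + n/2, β + Σ(xᵢ−μ)²/2).
Σ(xᵢ−μ)² = (0.07)² + (-0.38)² + (-0.70)² + (-0.48)² + (0.86)² + (0.13)² + (-0.14)² + (1.10)² = 2.8558.
Posterior: Inv-Gamma(9.5 + 8/2, 15.5 + 2.8558/2) = Inv-Gamma(13.50, 16.92790).
Mode = β/(α+1) = 16.92790/14.50 = 1.1674.

1.1674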